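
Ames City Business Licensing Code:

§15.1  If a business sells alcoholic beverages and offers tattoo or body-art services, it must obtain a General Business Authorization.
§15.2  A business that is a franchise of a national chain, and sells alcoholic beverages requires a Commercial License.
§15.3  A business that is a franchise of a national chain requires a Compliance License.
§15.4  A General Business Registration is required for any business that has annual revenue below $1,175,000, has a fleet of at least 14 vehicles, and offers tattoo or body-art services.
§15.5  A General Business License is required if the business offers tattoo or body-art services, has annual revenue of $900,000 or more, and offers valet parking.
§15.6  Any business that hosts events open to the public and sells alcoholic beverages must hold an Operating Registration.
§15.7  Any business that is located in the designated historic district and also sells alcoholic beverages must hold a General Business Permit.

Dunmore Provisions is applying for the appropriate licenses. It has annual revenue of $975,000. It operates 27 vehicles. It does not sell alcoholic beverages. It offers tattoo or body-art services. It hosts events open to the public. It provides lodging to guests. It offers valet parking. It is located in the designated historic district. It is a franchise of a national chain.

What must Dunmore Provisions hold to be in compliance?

Compliance License, General Business License, General Business Registration

§15.1 does not sell alcoholic beverages; offers tattoo or body-art services → General Business Authorization not required.
§15.2 is a franchise of a national chain; does not sell alcoholic beverages → Commercial License not required.
§15.3 is a franchise of a national chain → Compliance License required.
§15.4 revenue $975,000 < $1,175,000; vehicles 27 ≥ 14; offers tattoo or body-art services → General Business Registration required.
§15.5 offers tattoo or body-art services; revenue $975,000 ≥ $900,000; offers valet parking → General Business License required.
§15.6 hosts events open to the public; does not sell alcoholic beverages → Operating Registration not required.
§15.7 is located in the designated historic district; does not sell alcoholic beverages → General Business Permit not required.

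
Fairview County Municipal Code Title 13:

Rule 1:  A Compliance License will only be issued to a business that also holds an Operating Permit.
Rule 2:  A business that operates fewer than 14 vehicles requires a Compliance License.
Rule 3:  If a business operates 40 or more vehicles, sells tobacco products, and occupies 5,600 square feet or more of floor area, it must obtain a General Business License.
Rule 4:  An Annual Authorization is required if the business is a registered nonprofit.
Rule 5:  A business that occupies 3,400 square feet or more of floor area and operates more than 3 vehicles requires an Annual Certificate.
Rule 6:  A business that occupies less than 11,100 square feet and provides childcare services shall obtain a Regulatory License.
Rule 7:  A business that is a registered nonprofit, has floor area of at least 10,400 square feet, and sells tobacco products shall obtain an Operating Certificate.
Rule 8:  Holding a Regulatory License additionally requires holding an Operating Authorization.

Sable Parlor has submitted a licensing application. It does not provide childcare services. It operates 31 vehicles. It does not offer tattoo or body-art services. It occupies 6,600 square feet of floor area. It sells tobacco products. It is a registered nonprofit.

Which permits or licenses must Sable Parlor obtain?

Annual Authorization, Annual Certificate

Rule 1: Compliance License is not required → no effect.
Rule 2: vehicles 31 ≥ 14 → Compliance License not required.
Rule 3: vehicles 31 < 40; sells tobacco products; floor area 6,600 square feet ≥ 5,600 square feet → General Business License not required.
Rule 4: is a registered nonprofit → Annual Authorization required.
Rule 5: floor area 6,600 square feet ≥ 3,400 square feet; vehicles 31 > 3 → Annual Certificate required.
Rule 6: floor area 6,600 square feet < 11,100 square feet; does not provide childcare services → Regulatory License not required.
Rule 7: is a registered nonprofit; floor area 6,600 square feet < 10,400 square feet; sells tobacco products → Operating Certificate not required.
Rule 8: Regulatory License is not required → no effect.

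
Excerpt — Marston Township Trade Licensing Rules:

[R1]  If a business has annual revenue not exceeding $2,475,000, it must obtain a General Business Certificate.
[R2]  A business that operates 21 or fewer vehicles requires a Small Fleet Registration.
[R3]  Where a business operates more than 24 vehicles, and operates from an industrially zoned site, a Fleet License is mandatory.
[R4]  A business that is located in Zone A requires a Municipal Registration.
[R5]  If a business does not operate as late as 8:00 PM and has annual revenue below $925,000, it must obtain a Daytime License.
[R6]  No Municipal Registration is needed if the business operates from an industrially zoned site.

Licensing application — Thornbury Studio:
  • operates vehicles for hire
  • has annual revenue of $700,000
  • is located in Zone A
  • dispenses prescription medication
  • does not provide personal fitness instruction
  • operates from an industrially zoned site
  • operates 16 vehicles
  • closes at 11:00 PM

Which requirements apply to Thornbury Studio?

General Business Certificate, Small Fleet Registration

[R1] revenue $700,000 ≤ $2,475,000 → General Business Certificate required.
[R2] vehicles 16 ≤ 21 → Small Fleet Registration required.
[R3] vehicles 16 ≤ 24; operates from an industrially zoned site → Fleet License not required.
[R4] is located in Zone A → Municipal Registration required.
[R5] closes 11:00 PM, after 8:00 PM; revenue $700,000 < $925,000 → Daytime License not required.
[R6] operates from an industrially zoned site → exempt from Municipal Registration.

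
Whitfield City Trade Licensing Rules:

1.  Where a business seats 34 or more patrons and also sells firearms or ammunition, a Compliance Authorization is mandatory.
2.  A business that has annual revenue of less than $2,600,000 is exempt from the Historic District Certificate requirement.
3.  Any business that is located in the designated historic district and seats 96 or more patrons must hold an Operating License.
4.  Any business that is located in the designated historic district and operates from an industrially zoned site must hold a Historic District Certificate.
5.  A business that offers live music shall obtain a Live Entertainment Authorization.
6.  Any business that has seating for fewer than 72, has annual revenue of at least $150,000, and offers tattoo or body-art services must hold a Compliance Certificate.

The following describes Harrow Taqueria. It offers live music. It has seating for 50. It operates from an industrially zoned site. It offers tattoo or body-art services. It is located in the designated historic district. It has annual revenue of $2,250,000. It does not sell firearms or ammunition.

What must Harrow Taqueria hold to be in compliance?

Compliance Certificate, Live Entertainment Authorization

1. seating 50 ≥ 34; does not sell firearms or ammunition → Compliance Authorization not required.
2. revenue $2,250,000 < $2,600,000 → exempt from Historic District Certificate.
3. is located in the designated historic district; seating 50 < 96 → Operating License not required.
4. is located in the designated historic district; operates from an industrially zoned site → Historic District Certificate required.
5. offers live music → Live Entertainment Authorization required.
6. seating 50 < 72; revenue $2,250,000 ≥ $150,000; offers tattoo or body-art services → Compliance Certificate required.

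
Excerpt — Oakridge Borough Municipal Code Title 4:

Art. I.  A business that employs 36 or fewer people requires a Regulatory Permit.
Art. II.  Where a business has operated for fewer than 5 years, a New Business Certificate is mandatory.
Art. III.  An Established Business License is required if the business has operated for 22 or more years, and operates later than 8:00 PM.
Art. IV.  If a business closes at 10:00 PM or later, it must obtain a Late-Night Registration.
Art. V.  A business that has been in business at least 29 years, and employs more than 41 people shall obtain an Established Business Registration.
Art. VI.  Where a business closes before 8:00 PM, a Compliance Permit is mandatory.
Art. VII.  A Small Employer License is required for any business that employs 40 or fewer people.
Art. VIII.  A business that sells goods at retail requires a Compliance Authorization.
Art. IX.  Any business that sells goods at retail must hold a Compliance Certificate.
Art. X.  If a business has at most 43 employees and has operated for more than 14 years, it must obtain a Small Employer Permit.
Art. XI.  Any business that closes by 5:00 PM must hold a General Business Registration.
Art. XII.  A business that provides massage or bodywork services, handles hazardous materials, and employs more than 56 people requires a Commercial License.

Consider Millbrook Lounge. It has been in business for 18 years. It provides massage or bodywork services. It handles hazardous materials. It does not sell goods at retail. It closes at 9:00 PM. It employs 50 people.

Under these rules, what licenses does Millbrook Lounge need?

None

Art. I. employees 50 > 36 → Regulatory Permit not required.
Art. II. years in business 18 ≥ 5 → New Business Certificate not required.
Art. III. years in business 18 < 22; closes 9:00 PM, after 8:00 PM → Established Business License not required.
Art. IV. closes 9:00 PM, at/before 10:00 PM → Late-Night Registration not required.
Art. V. years in business 18 < 29; employees 50 > 41 → Established Business Registration not required.
Art. VI. closes 9:00 PM, after 8:00 PM → Compliance Permit not required.
Art. VII. employees 50 > 40 → Small Employer License not required.
Art. VIII. does not sell goods at retail → Compliance Authorization not required.
Art. IX. does not sell goods at retail → Compliance Certificate not required.
Art. X. employees 50 > 43; years in business 18 > 14 → Small Employer Permit not required.
Art. XI. closes 9:00 PM, after 5:00 PM → General Business Registration not required.
Art. XII. provides massage or bodywork services; handles hazardous materials; employees 50 ≤ 56 → Commercial License not required.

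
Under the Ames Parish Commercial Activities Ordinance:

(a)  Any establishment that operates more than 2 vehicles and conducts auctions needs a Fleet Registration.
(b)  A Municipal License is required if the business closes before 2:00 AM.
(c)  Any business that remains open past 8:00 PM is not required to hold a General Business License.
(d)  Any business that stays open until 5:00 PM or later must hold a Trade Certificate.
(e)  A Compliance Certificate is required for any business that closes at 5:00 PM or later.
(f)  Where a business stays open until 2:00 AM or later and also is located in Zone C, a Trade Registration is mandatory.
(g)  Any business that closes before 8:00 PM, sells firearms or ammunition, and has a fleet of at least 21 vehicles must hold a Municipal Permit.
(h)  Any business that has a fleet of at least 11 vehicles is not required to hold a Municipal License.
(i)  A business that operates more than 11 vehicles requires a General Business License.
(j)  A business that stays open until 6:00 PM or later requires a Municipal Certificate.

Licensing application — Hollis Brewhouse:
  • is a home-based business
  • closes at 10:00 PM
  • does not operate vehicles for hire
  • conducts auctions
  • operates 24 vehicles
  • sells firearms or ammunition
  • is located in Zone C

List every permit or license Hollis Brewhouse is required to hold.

(a) vehicles 24 > 2; conducts auctions → Fleet Registration required.
(b) closes 10:00 PM, at/before 2:00 AM → Municipal License required.
(c) closes 10:00 PM, after 8:00 PM → exempt from General Business License.
(d) closes 10:00 PM, after 5:00 PM → Trade Certificate required.
(e) closes 10:00 PM, after 5:00 PM → Compliance Certificate required.
(f) closes 10:00 PM, at/before 2:00 AM; is located in Zone C → Trade Registration not required.
(g) closes 10:00 PM, after 8:00 PM; sells firearms or ammunition; vehicles 24 ≥ 21 → Municipal Permit not required.
(h) vehicles 24 ≥ 11 → exempt from Municipal License.
(i) vehicles 24 > 11 → General Business License required.
(j) closes 10:00 PM, after 6:00 PM → Municipal Certificate required.

Compliance Certificate, Fleet Registration, Municipal Certificate, Trade Certificate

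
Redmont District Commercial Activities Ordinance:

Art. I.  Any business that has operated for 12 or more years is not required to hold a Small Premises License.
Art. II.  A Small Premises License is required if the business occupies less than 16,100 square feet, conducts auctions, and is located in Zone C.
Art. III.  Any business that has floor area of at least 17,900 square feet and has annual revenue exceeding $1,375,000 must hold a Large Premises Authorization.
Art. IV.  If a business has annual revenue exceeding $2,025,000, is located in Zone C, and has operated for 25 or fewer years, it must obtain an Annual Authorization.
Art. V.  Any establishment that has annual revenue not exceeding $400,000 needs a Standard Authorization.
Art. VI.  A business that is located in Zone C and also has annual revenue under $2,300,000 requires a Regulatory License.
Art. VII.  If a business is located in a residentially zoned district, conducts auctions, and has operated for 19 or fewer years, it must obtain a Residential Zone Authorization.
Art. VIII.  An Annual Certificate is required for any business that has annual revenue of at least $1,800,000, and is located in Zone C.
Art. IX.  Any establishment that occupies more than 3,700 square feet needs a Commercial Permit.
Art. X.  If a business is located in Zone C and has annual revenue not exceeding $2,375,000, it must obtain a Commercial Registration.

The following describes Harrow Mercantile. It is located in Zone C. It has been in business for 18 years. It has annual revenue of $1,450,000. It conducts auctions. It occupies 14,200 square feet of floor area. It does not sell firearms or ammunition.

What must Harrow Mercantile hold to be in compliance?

Commercial Permit, Commercial Registration, Regulatory License

Art. I. years in business 18 ≥ 12 → exempt from Small Premises License.
Art. II. floor area 14,200 square feet < 16,100 square feet; conducts auctions; is located in Zone C → Small Premises License required.
Art. III. floor area 14,200 square feet < 17,900 square feet; revenue $1,450,000 > $1,375,000 → Large Premises Authorization not required.
Art. IV. revenue $1,450,000 ≤ $2,025,000; is located in Zone C; years in business 18 ≤ 25 → Annual Authorization not required.
Art. V. revenue $1,450,000 > $400,000 → Standard Authorization not required.
Art. VI. is located in Zone C; revenue $1,450,000 < $2,300,000 → Regulatory License required.
Art. VII. is located in Zone C (not: is located in a residentially zoned district); conducts auctions; years in business 18 ≤ 19 → Residential Zone Authorization not required.
Art. VIII. revenue $1,450,000 < $1,800,000; is located in Zone C → Annual Certificate not required.
Art. IX. floor area 14,200 square feet > 3,700 square feet → Commercial Permit required.
Art. X. is located in Zone C; revenue $1,450,000 ≤ $2,375,000 → Commercial Registration required.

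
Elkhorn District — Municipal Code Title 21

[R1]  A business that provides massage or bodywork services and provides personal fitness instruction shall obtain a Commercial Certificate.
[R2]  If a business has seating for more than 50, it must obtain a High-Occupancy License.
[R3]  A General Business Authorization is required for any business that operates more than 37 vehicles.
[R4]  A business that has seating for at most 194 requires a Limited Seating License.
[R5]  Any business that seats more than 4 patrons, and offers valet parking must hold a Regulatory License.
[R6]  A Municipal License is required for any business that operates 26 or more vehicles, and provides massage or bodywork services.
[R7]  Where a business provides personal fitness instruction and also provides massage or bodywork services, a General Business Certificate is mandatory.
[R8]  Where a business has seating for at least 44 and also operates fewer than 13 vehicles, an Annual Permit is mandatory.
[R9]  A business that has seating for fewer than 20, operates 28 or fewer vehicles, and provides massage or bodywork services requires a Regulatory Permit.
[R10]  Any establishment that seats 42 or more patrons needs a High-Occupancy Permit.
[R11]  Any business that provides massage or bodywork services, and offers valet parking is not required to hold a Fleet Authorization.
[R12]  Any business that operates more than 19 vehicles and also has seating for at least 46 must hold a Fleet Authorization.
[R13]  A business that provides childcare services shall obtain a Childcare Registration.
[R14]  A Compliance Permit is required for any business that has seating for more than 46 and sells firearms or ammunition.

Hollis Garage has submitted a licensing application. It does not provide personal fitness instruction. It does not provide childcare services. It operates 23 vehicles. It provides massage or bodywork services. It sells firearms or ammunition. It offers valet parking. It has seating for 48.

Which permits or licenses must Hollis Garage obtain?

[R1] provides massage or bodywork services; does not provide personal fitness instruction → Commercial Certificate not required.
[R2] seating 48 ≤ 50 → High-Occupancy License not required.
[R3] vehicles 23 ≤ 37 → General Business Authorization not required.
[R4] seating 48 ≤ 194 → Limited Seating License required.
[R5] seating 48 > 4; offers valet parking → Regulatory License required.
[R6] vehicles 23 < 26; provides massage or bodywork services → Municipal License not required.
[R7] does not provide personal fitness instruction; provides massage or bodywork services → General Business Certificate not required.
[R8] seating 48 ≥ 44; vehicles 23 ≥ 13 → Annual Permit not required.
[R9] seating 48 ≥ 20; vehicles 23 ≤ 28; provides massage or bodywork services → Regulatory Permit not required.
[R10] seating 48 ≥ 42 → High-Occupancy Permit required.
[R11] provides massage or bodywork services; offers valet parking → exempt from Fleet Authorization.
[R12] vehicles 23 > 19; seating 48 ≥ 46 → Fleet Authorization required.
[R13] does not provide childcare services → Childcare Registration not required.
[R14] seating 48 > 46; sells firearms or ammunition → Compliance Permit required.

Compliance Permit, High-Occupancy Permit, Limited Seating License, Regulatory License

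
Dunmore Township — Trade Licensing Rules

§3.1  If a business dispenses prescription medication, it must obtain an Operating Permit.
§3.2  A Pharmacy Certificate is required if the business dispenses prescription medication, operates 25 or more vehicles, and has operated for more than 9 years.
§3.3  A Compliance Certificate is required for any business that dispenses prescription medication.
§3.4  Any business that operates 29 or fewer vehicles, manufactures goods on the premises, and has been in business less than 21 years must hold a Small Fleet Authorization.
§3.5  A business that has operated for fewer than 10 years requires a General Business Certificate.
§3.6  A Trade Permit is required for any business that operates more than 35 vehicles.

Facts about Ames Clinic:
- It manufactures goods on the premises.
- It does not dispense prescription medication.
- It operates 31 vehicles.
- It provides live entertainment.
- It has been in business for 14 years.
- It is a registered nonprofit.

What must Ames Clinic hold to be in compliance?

None

§3.1 does not dispense prescription medication → Operating Permit not required.
§3.2 does not dispense prescription medication; vehicles 31 ≥ 25; years in business 14 > 9 → Pharmacy Certificate not required.
§3.3 does not dispense prescription medication → Compliance Certificate not required.
§3.4 vehicles 31 > 29; manufactures goods on the premises; years in business 14 < 21 → Small Fleet Authorization not required.
§3.5 years in business 14 ≥ 10 → General Business Certificate not required.
§3.6 vehicles 31 ≤ 35 → Trade Permit not required.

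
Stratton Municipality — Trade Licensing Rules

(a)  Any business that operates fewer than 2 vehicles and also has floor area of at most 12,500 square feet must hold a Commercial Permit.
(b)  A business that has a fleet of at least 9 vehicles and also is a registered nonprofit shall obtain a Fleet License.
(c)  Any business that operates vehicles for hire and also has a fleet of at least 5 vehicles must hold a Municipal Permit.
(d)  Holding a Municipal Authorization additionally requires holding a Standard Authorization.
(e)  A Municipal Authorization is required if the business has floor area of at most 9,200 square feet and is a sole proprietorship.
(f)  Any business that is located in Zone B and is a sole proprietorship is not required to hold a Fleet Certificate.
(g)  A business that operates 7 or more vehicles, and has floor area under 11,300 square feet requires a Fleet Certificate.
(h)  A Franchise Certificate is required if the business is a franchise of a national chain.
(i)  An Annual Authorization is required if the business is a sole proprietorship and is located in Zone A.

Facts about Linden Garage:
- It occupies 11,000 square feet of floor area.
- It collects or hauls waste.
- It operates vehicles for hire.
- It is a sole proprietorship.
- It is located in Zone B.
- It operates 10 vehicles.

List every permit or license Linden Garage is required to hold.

Municipal Permit

(a) vehicles 10 ≥ 2; floor area 11,000 square feet ≤ 12,500 square feet → Commercial Permit not required.
(b) vehicles 10 ≥ 9; is a sole proprietorship (not: is a registered nonprofit) → Fleet License not required.
(c) operates vehicles for hire; vehicles 10 ≥ 5 → Municipal Permit required.
(d) Municipal Authorization is not required → no effect.
(e) floor area 11,000 square feet > 9,200 square feet; is a sole proprietorship → Municipal Authorization not required.
(f) is located in Zone B; is a sole proprietorship → exempt from Fleet Certificate.
(g) vehicles 10 ≥ 7; floor area 11,000 square feet < 11,300 square feet → Fleet Certificate required.
(h) is a sole proprietorship (not: is a franchise of a national chain) → Franchise Certificate not required.
(i) is a sole proprietorship; is located in Zone B (not: is located in Zone A) → Annual Authorization not required.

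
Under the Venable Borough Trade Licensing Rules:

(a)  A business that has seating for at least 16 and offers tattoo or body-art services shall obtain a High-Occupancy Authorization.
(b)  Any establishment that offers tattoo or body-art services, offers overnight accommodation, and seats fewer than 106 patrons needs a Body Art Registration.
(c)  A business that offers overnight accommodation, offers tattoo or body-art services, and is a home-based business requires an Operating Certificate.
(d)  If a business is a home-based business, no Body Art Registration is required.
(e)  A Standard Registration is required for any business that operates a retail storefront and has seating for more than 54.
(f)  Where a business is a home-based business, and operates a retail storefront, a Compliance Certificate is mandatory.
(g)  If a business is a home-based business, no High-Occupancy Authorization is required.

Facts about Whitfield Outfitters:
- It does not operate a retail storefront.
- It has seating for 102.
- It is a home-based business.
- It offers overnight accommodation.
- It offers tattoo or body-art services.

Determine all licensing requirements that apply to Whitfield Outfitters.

(a) seating 102 ≥ 16; offers tattoo or body-art services → High-Occupancy Authorization required.
(b) offers tattoo or body-art services; offers overnight accommodation; seating 102 < 106 → Body Art Registration required.
(c) offers overnight accommodation; offers tattoo or body-art services; is a home-based business → Operating Certificate required.
(d) is a home-based business → exempt from Body Art Registration.
(e) does not operate a retail storefront; seating 102 > 54 → Standard Registration not required.
(f) is a home-based business; does not operate a retail storefront → Compliance Certificate not required.
(g) is a home-based business → exempt from High-Occupancy Authorization.

Operating Certificate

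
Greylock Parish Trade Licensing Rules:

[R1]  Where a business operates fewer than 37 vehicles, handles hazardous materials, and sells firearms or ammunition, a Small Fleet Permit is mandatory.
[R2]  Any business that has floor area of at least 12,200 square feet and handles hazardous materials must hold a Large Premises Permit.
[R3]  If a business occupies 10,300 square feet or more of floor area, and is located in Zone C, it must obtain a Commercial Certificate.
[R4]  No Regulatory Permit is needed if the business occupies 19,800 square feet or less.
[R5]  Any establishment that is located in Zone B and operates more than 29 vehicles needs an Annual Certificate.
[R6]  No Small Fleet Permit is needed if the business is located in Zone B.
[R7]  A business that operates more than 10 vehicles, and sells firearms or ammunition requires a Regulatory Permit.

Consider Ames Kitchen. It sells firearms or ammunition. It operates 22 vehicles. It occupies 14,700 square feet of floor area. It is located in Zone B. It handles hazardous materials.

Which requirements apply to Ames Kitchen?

[R1] vehicles 22 < 37; handles hazardous materials; sells firearms or ammunition → Small Fleet Permit required.
[R2] floor area 14,700 square feet ≥ 12,200 square feet; handles hazardous materials → Large Premises Permit required.
[R3] floor area 14,700 square feet ≥ 10,300 square feet; is located in Zone B (not: is located in Zone C) → Commercial Certificate not required.
[R4] floor area 14,700 square feet ≤ 19,800 square feet → exempt from Regulatory Permit.
[R5] is located in Zone B; vehicles 22 ≤ 29 → Annual Certificate not required.
[R6] is located in Zone B → exempt from Small Fleet Permit.
[R7] vehicles 22 > 10; sells firearms or ammunition → Regulatory Permit required.

Large Premises Permit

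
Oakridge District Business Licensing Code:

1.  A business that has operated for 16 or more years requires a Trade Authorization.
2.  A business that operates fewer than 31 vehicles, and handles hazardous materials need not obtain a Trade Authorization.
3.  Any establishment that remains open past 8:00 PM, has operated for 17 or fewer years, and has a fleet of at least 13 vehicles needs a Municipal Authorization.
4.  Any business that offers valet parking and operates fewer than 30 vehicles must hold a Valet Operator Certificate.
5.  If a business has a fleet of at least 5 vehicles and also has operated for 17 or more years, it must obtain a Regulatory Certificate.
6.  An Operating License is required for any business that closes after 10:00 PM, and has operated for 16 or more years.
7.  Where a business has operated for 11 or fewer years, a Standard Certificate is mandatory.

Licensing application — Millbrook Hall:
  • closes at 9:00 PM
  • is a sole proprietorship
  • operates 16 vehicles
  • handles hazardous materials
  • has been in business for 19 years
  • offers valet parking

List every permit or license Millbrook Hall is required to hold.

Regulatory Certificate, Valet Operator Certificate

1. years in business 19 ≥ 16 → Trade Authorization required.
2. vehicles 16 < 31; handles hazardous materials → exempt from Trade Authorization.
3. closes 9:00 PM, after 8:00 PM; years in business 19 > 17; vehicles 16 ≥ 13 → Municipal Authorization not required.
4. offers valet parking; vehicles 16 < 30 → Valet Operator Certificate required.
5. vehicles 16 ≥ 5; years in business 19 ≥ 17 → Regulatory Certificate required.
6. closes 9:00 PM, at/before 10:00 PM; years in business 19 ≥ 16 → Operating License not required.
7. years in business 19 > 11 → Standard Certificate not required.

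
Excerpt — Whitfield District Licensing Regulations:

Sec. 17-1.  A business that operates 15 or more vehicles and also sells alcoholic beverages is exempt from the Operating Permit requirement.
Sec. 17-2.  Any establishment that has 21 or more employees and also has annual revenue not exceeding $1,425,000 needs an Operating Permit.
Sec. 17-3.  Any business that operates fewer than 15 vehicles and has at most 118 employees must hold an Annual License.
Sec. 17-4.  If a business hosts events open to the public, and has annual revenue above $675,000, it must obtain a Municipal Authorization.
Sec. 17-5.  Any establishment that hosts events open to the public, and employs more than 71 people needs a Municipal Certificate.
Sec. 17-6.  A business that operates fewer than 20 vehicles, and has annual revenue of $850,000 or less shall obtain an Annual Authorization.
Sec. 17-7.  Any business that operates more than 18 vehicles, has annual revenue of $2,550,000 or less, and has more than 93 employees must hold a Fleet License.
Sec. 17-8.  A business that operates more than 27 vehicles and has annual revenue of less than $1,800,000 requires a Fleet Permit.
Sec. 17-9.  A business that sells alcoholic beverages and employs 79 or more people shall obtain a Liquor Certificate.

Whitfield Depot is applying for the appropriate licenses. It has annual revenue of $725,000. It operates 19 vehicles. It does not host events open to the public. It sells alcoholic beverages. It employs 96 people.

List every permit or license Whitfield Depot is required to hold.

Sec. 17-1. vehicles 19 ≥ 15; sells alcoholic beverages → exempt from Operating Permit.
Sec. 17-2. employees 96 ≥ 21; revenue $725,000 ≤ $1,425,000 → Operating Permit required.
Sec. 17-3. vehicles 19 ≥ 15; employees 96 ≤ 118 → Annual License not required.
Sec. 17-4. does not host events open to the public; revenue $725,000 > $675,000 → Municipal Authorization not required.
Sec. 17-5. does not host events open to the public; employees 96 > 71 → Municipal Certificate not required.
Sec. 17-6. vehicles 19 < 20; revenue $725,000 ≤ $850,000 → Annual Authorization required.
Sec. 17-7. vehicles 19 > 18; revenue $725,000 ≤ $2,550,000; employees 96 > 93 → Fleet License required.
Sec. 17-8. vehicles 19 ≤ 27; revenue $725,000 < $1,800,000 → Fleet Permit not required.
Sec. 17-9. sells alcoholic beverages; employees 96 ≥ 79 → Liquor Certificate required.

Annual Authorization, Fleet License, Liquor Certificate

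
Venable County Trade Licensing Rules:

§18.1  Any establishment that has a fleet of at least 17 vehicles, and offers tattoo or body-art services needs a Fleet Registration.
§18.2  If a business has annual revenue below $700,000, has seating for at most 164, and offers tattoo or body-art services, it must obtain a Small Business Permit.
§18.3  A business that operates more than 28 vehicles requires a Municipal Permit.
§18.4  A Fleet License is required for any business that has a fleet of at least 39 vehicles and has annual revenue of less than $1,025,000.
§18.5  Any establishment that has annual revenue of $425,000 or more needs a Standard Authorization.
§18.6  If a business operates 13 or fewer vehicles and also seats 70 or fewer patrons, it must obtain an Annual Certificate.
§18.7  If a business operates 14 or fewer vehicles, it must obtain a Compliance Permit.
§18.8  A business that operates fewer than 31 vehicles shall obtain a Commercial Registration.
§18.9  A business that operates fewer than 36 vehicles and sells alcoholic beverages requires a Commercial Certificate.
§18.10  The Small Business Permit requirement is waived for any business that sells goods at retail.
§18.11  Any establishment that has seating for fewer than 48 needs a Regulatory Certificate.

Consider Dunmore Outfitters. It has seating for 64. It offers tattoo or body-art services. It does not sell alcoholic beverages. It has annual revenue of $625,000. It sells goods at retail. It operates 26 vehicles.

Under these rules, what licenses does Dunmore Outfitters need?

§18.1 vehicles 26 ≥ 17; offers tattoo or body-art services → Fleet Registration required.
§18.2 revenue $625,000 < $700,000; seating 64 ≤ 164; offers tattoo or body-art services → Small Business Permit required.
§18.3 vehicles 26 ≤ 28 → Municipal Permit not required.
§18.4 vehicles 26 < 39; revenue $625,000 < $1,025,000 → Fleet License not required.
§18.5 revenue $625,000 ≥ $425,000 → Standard Authorization required.
§18.6 vehicles 26 > 13; seating 64 ≤ 70 → Annual Certificate not required.
§18.7 vehicles 26 > 14 → Compliance Permit not required.
§18.8 vehicles 26 < 31 → Commercial Registration required.
§18.9 vehicles 26 < 36; does not sell alcoholic beverages → Commercial Certificate not required.
§18.10 sells goods at retail → exempt from Small Business Permit.
§18.11 seating 64 ≥ 48 → Regulatory Certificate not required.

Commercial Registration, Fleet Registration, Standard Authorization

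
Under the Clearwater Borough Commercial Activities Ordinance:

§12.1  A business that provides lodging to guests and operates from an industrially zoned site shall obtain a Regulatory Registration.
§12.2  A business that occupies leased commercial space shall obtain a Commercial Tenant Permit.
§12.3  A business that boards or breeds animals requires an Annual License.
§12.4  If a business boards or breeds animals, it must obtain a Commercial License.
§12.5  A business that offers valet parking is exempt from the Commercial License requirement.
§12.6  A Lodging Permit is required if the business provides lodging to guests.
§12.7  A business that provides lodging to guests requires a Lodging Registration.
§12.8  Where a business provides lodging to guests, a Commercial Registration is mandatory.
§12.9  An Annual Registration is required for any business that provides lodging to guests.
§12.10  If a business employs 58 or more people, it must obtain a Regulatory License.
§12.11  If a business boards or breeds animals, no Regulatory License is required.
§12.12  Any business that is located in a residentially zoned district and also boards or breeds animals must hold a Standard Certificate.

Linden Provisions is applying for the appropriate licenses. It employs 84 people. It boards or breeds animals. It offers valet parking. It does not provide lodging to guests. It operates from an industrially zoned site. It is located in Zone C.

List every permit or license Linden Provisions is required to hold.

Annual License

§12.1 does not provide lodging to guests; operates from an industrially zoned site → Regulatory Registration not required.
§12.2 operates from an industrially zoned site (not: occupies leased commercial space) → Commercial Tenant Permit not required.
§12.3 boards or breeds animals → Annual License required.
§12.4 boards or breeds animals → Commercial License required.
§12.5 offers valet parking → exempt from Commercial License.
§12.6 does not provide lodging to guests → Lodging Permit not required.
§12.7 does not provide lodging to guests → Lodging Registration not required.
§12.8 does not provide lodging to guests → Commercial Registration not required.
§12.9 does not provide lodging to guests → Annual Registration not required.
§12.10 employees 84 ≥ 58 → Regulatory License required.
§12.11 boards or breeds animals → exempt from Regulatory License.
§12.12 is located in Zone C (not: is located in a residentially zoned district); boards or breeds animals → Standard Certificate not required.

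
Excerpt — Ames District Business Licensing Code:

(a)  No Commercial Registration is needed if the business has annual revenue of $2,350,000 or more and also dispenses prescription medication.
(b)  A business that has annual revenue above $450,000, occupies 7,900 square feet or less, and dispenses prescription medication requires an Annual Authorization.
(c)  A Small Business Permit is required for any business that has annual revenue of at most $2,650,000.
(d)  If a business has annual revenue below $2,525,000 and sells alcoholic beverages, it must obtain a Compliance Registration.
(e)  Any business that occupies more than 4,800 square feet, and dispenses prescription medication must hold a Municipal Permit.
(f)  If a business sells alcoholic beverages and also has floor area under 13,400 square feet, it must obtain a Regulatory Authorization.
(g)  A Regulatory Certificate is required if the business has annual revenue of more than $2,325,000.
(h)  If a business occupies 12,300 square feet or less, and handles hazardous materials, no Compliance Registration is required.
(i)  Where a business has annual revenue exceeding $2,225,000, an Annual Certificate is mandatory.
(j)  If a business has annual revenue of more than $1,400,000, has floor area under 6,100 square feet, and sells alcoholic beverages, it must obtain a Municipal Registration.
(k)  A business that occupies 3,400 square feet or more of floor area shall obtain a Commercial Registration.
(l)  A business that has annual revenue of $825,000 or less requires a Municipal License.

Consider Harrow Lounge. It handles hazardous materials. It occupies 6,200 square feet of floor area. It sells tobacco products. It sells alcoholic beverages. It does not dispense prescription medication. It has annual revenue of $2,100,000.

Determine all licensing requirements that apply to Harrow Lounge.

Commercial Registration, Regulatory Authorization, Small Business Permit

(a) revenue $2,100,000 < $2,350,000; does not dispense prescription medication → Commercial Registration exemption does not apply.
(b) revenue $2,100,000 > $450,000; floor area 6,200 square feet ≤ 7,900 square feet; does not dispense prescription medication → Annual Authorization not required.
(c) revenue $2,100,000 ≤ $2,650,000 → Small Business Permit required.
(d) revenue $2,100,000 < $2,525,000; sells alcoholic beverages → Compliance Registration required.
(e) floor area 6,200 square feet > 4,800 square feet; does not dispense prescription medication → Municipal Permit not required.
(f) sells alcoholic beverages; floor area 6,200 square feet < 13,400 square feet → Regulatory Authorization required.
(g) revenue $2,100,000 ≤ $2,325,000 → Regulatory Certificate not required.
(h) floor area 6,200 square feet ≤ 12,300 square feet; handles hazardous materials → exempt from Compliance Registration.
(i) revenue $2,100,000 ≤ $2,225,000 → Annual Certificate not required.
(j) revenue $2,100,000 > $1,400,000; floor area 6,200 square feet ≥ 6,100 square feet; sells alcoholic beverages → Municipal Registration not required.
(k) floor area 6,200 square feet ≥ 3,400 square feet → Commercial Registration required.
(l) revenue $2,100,000 > $825,000 → Municipal License not required.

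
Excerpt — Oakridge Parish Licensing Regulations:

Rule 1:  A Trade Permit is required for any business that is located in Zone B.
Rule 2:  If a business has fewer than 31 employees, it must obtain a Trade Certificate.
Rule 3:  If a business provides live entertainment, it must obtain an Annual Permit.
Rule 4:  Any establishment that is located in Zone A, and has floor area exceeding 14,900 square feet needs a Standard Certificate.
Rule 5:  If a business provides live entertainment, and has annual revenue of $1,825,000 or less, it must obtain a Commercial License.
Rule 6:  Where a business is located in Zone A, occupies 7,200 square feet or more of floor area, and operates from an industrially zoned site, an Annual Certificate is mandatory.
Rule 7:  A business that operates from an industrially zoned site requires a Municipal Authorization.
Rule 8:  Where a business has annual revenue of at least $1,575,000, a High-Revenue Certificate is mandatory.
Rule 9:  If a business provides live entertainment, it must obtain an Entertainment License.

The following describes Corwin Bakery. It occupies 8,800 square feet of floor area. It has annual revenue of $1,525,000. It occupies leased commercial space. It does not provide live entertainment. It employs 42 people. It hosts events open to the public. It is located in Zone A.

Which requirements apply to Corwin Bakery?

Rule 1: is located in Zone A (not: is located in Zone B) → Trade Permit not required.
Rule 2: employees 42 ≥ 31 → Trade Certificate not required.
Rule 3: does not provide live entertainment → Annual Permit not required.
Rule 4: is located in Zone A; floor area 8,800 square feet ≤ 14,900 square feet → Standard Certificate not required.
Rule 5: does not provide live entertainment; revenue $1,525,000 ≤ $1,825,000 → Commercial License not required.
Rule 6: is located in Zone A; floor area 8,800 square feet ≥ 7,200 square feet; occupies leased commercial space (not: operates from an industrially zoned site) → Annual Certificate not required.
Rule 7: occupies leased commercial space (not: operates from an industrially zoned site) → Municipal Authorization not required.
Rule 8: revenue $1,525,000 < $1,575,000 → High-Revenue Certificate not required.
Rule 9: does not provide live entertainment → Entertainment License not required.

None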